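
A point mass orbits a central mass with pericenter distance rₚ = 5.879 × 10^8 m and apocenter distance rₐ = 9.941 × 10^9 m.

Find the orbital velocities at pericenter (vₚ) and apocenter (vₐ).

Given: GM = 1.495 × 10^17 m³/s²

Use the vis-viva equation v² = GM(2/r − 1/a) with a = (rₚ + rₐ)/2 = (5.879e+08 + 9.941e+09)/2 = 5.26445e+09 m.
vₚ = √(GM · (2/rₚ − 1/a)) = √(1.495e+17 · (2/5.879e+08 − 1/5.26445e+09)) m/s ≈ 2.191e+04 m/s = 21.91 km/s.
vₐ = √(GM · (2/rₐ − 1/a)) = √(1.495e+17 · (2/9.941e+09 − 1/5.26445e+09)) m/s ≈ 1296 m/s = 1.296 km/s.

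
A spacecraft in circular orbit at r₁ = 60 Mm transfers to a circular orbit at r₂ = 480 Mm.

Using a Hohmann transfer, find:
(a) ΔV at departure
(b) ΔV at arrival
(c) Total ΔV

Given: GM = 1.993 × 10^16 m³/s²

Convert to SI: r₁ = 60 Mm = 6e+07 m; r₂ = 480 Mm = 4.8e+08 m.
Transfer semi-major axis: a_t = (r₁ + r₂)/2 = (6e+07 + 4.8e+08)/2 = 2.7e+08 m.
Circular speeds: v₁ = √(GM/r₁) = 18225.4 m/s, v₂ = √(GM/r₂) = 6443.67 m/s.
Transfer speeds (vis-viva v² = GM(2/r − 1/a_t)): v₁ᵗ = 24300.6 m/s, v₂ᵗ = 3037.57 m/s.
(a) ΔV₁ = |v₁ᵗ − v₁| ≈ 6075 m/s = 6.075 km/s.
(b) ΔV₂ = |v₂ − v₂ᵗ| ≈ 3406 m/s = 3.406 km/s.
(c) ΔV_total = ΔV₁ + ΔV₂ ≈ 9481 m/s = 9.481 km/s.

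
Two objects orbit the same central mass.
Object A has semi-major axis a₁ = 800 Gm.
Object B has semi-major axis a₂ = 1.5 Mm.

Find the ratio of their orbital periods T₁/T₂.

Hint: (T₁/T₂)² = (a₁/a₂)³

Convert to SI: a₁ = 800 Gm = 8e+11 m; a₂ = 1.5 Mm = 1.5e+06 m.
From Kepler's third law, (T₁/T₂)² = (a₁/a₂)³, so T₁/T₂ = (a₁/a₂)^(3/2).
a₁/a₂ = 8e+11 / 1.5e+06 = 533333.
T₁/T₂ = (533333)^(3/2) ≈ 3.895e+08.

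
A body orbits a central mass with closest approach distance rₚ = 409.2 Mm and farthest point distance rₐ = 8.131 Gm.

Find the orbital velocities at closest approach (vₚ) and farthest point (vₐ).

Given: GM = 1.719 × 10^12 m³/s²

Convert to SI: rₚ = 409.2 Mm = 4.092e+08 m; rₐ = 8.131 Gm = 8.131e+09 m.
Use the vis-viva equation v² = GM(2/r − 1/a) with a = (rₚ + rₐ)/2 = (4.092e+08 + 8.131e+09)/2 = 4.2701e+09 m.
vₚ = √(GM · (2/rₚ − 1/a)) = √(1.719e+12 · (2/4.092e+08 − 1/4.2701e+09)) m/s ≈ 89.44 m/s = 89.44 m/s.
vₐ = √(GM · (2/rₐ − 1/a)) = √(1.719e+12 · (2/8.131e+09 − 1/4.2701e+09)) m/s ≈ 4.501 m/s = 4.501 m/s.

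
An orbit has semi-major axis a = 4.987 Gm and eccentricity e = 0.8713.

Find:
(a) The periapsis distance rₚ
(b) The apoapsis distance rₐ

Convert to SI: a = 4.987 Gm = 4.987e+09 m.
(a) rₚ = a(1 − e) = 4.987e+09 · (1 − 0.8713) = 4.987e+09 · 0.1287 ≈ 6.418e+08 m = 641.8 Mm.
(b) rₐ = a(1 + e) = 4.987e+09 · (1 + 0.8713) = 4.987e+09 · 1.8713 ≈ 9.332e+09 m = 9.332 Gm.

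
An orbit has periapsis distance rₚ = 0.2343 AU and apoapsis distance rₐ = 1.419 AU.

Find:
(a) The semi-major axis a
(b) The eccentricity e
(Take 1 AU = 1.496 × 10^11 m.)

Convert to SI: rₚ = 0.2343 AU = 3.50513e+10 m; rₐ = 1.419 AU = 2.12282e+11 m.
(a) a = (rₚ + rₐ) / 2 = (3.50513e+10 + 2.12282e+11) / 2 ≈ 1.237e+11 m = 0.8266 AU.
(b) e = (rₐ − rₚ) / (rₐ + rₚ) = (2.12282e+11 − 3.50513e+10) / (2.12282e+11 + 3.50513e+10) ≈ 0.7166.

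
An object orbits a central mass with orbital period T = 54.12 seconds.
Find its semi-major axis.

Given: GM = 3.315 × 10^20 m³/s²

Invert Kepler's third law: a = (GM · T² / (4π²))^(1/3).
Substituting T = 54.12 s and GM = 3.315e+20 m³/s²:
a = (3.315e+20 · (54.12)² / (4π²))^(1/3) m
a ≈ 2.908e+07 m = 29.08 Mm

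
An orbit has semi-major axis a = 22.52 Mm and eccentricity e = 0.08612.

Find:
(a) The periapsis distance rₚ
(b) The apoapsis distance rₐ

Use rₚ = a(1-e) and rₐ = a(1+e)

Convert to SI: a = 22.52 Mm = 2.252e+07 m.
(a) rₚ = a(1 − e) = 2.252e+07 · (1 − 0.08612) = 2.252e+07 · 0.91388 ≈ 2.058e+07 m = 20.58 Mm.
(b) rₐ = a(1 + e) = 2.252e+07 · (1 + 0.08612) = 2.252e+07 · 1.08612 ≈ 2.446e+07 m = 24.46 Mm.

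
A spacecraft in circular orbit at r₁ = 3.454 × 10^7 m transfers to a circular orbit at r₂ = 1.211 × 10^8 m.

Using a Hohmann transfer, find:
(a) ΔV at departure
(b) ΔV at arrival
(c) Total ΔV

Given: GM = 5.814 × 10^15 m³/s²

Transfer semi-major axis: a_t = (r₁ + r₂)/2 = (3.454e+07 + 1.211e+08)/2 = 7.782e+07 m.
Circular speeds: v₁ = √(GM/r₁) = 12974.1 m/s, v₂ = √(GM/r₂) = 6928.92 m/s.
Transfer speeds (vis-viva v² = GM(2/r − 1/a_t)): v₁ᵗ = 16184.6 m/s, v₂ᵗ = 4616.16 m/s.
(a) ΔV₁ = |v₁ᵗ − v₁| ≈ 3211 m/s = 3.211 km/s.
(b) ΔV₂ = |v₂ − v₂ᵗ| ≈ 2313 m/s = 2.313 km/s.
(c) ΔV_total = ΔV₁ + ΔV₂ ≈ 5523 m/s = 5.523 km/s.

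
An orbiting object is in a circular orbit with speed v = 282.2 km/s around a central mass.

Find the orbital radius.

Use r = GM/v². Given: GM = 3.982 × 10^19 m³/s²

Convert to SI: v = 282.2 km/s = 282200 m/s.
For a circular orbit, v² = GM / r, so r = GM / v².
r = 3.982e+19 / (282200)² m ≈ 5e+08 m = 500 Mm.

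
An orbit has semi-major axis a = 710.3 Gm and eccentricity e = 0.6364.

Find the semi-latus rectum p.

Convert to SI: a = 710.3 Gm = 7.103e+11 m.
p = a (1 − e²).
p = 7.103e+11 · (1 − (0.6364)²) = 7.103e+11 · 0.594995 ≈ 4.226e+11 m = 422.6 Gm.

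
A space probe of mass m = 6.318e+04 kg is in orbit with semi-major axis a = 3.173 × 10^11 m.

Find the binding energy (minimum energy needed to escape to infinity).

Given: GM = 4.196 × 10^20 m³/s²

Total orbital energy is E = −GMm/(2a); binding energy is E_bind = −E = GMm/(2a).
E_bind = 4.196e+20 · 6.318e+04 / (2 · 3.173e+11) J ≈ 4.177e+13 J = 41.77 TJ.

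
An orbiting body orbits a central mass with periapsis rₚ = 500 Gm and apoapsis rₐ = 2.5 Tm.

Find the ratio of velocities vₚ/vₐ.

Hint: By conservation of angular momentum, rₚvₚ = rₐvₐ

Convert to SI: rₚ = 500 Gm = 5e+11 m; rₐ = 2.5 Tm = 2.5e+12 m.
Conservation of angular momentum gives rₚvₚ = rₐvₐ, so vₚ/vₐ = rₐ/rₚ.
vₚ/vₐ = 2.5e+12 / 5e+11 ≈ 5.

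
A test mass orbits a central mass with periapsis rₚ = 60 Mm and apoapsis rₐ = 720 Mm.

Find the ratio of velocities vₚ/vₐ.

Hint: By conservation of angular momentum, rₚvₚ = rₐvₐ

Convert to SI: rₚ = 60 Mm = 6e+07 m; rₐ = 720 Mm = 7.2e+08 m.
Conservation of angular momentum gives rₚvₚ = rₐvₐ, so vₚ/vₐ = rₐ/rₚ.
vₚ/vₐ = 7.2e+08 / 6e+07 ≈ 12.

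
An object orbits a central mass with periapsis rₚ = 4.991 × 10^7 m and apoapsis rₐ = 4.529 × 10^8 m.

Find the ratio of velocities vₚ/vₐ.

Conservation of angular momentum gives rₚvₚ = rₐvₐ, so vₚ/vₐ = rₐ/rₚ.
vₚ/vₐ = 4.529e+08 / 4.991e+07 ≈ 9.074.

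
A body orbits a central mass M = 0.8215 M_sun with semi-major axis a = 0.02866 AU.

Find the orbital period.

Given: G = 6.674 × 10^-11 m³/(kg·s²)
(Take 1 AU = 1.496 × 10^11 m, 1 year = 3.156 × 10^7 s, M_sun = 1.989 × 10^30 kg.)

Convert to SI: a = 0.02866 AU = 4.28754e+09 m; M = 0.8215 M_sun = 1.63396e+30 kg.
GM = G · M = 6.674e-11 · 1.63396e+30 = 1.09051e+20 m³/s².
Kepler's third law: T = 2π √(a³ / GM).
Substituting a = 4.28754e+09 m and GM = 1.09051e+20 m³/s²:
T = 2π √((4.28754e+09)³ / 1.09051e+20) s
T ≈ 1.689e+05 s = 0.005352 years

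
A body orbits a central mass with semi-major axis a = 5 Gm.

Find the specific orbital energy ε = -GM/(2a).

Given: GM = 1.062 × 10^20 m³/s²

Convert to SI: a = 5 Gm = 5e+09 m.
ε = −GM / (2a).
ε = −1.062e+20 / (2 · 5e+09) J/kg ≈ -1.062e+10 J/kg = -10.62 GJ/kg.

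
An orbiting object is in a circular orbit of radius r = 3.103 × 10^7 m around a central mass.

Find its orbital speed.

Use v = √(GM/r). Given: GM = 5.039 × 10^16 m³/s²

For a circular orbit, gravity supplies the centripetal force, so v = √(GM / r).
v = √(5.039e+16 / 3.103e+07) m/s ≈ 4.03e+04 m/s = 40.3 km/s.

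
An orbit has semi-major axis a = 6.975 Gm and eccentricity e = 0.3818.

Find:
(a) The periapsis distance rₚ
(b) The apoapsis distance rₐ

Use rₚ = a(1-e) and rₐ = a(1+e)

Convert to SI: a = 6.975 Gm = 6.975e+09 m.
(a) rₚ = a(1 − e) = 6.975e+09 · (1 − 0.3818) = 6.975e+09 · 0.6182 ≈ 4.312e+09 m = 4.312 Gm.
(b) rₐ = a(1 + e) = 6.975e+09 · (1 + 0.3818) = 6.975e+09 · 1.3818 ≈ 9.638e+09 m = 9.638 Gm.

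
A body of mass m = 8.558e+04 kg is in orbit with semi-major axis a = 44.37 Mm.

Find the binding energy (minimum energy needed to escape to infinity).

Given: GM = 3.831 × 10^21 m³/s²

Convert to SI: a = 44.37 Mm = 4.437e+07 m.
Total orbital energy is E = −GMm/(2a); binding energy is E_bind = −E = GMm/(2a).
E_bind = 3.831e+21 · 8.558e+04 / (2 · 4.437e+07) J ≈ 3.695e+18 J = 3.695 EJ.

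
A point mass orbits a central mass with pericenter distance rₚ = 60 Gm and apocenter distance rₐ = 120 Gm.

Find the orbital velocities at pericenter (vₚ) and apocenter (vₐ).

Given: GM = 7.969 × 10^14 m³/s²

Convert to SI: rₚ = 60 Gm = 6e+10 m; rₐ = 120 Gm = 1.2e+11 m.
Use the vis-viva equation v² = GM(2/r − 1/a) with a = (rₚ + rₐ)/2 = (6e+10 + 1.2e+11)/2 = 9e+10 m.
vₚ = √(GM · (2/rₚ − 1/a)) = √(7.969e+14 · (2/6e+10 − 1/9e+10)) m/s ≈ 133.1 m/s = 133.1 m/s.
vₐ = √(GM · (2/rₐ − 1/a)) = √(7.969e+14 · (2/1.2e+11 − 1/9e+10)) m/s ≈ 66.54 m/s = 66.54 m/s.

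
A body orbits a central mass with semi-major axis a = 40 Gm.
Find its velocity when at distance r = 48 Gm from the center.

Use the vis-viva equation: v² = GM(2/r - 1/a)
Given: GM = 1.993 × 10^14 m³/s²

Convert to SI: a = 40 Gm = 4e+10 m; r = 48 Gm = 4.8e+10 m.
Vis-viva: v = √(GM · (2/r − 1/a)).
2/r − 1/a = 2/4.8e+10 − 1/4e+10 = 1.66667e-11 m⁻¹.
v = √(1.993e+14 · 1.66667e-11) m/s ≈ 57.63 m/s = 57.63 m/s.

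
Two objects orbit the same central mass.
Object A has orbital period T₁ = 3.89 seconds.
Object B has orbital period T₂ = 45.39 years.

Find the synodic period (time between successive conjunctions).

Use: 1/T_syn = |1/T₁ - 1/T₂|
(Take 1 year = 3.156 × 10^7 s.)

Convert to SI: T₂ = 45.39 years = 1.43251e+09 s.
T_syn = |T₁ · T₂ / (T₁ − T₂)|.
T_syn = |3.89 · 1.43251e+09 / (3.89 − 1.43251e+09)| s ≈ 3.89 s = 3.89 seconds.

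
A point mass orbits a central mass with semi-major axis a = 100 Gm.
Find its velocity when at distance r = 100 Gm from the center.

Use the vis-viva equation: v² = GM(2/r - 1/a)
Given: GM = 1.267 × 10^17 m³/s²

Convert to SI: a = 100 Gm = 1e+11 m; r = 100 Gm = 1e+11 m.
Vis-viva: v = √(GM · (2/r − 1/a)).
2/r − 1/a = 2/1e+11 − 1/1e+11 = 1e-11 m⁻¹.
v = √(1.267e+17 · 1e-11) m/s ≈ 1126 m/s = 1.126 km/s.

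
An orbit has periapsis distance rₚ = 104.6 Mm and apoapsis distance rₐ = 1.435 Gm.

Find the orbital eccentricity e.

Convert to SI: rₚ = 104.6 Mm = 1.046e+08 m; rₐ = 1.435 Gm = 1.435e+09 m.
e = (rₐ − rₚ) / (rₐ + rₚ).
e = (1.435e+09 − 1.046e+08) / (1.435e+09 + 1.046e+08) = 1.3304e+09 / 1.5396e+09 ≈ 0.8641.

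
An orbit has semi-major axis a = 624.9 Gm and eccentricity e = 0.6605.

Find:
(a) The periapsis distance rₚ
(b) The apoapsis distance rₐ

Convert to SI: a = 624.9 Gm = 6.249e+11 m.
(a) rₚ = a(1 − e) = 6.249e+11 · (1 − 0.6605) = 6.249e+11 · 0.3395 ≈ 2.122e+11 m = 212.2 Gm.
(b) rₐ = a(1 + e) = 6.249e+11 · (1 + 0.6605) = 6.249e+11 · 1.6605 ≈ 1.038e+12 m = 1.038 Tm.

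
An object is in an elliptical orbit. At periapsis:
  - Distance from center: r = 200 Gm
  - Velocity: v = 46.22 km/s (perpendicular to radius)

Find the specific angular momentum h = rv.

Convert to SI: r = 200 Gm = 2e+11 m; v = 46.22 km/s = 46220 m/s.
With v perpendicular to r, h = r · v.
h = 2e+11 · 46220 m²/s ≈ 9.244e+15 m²/s.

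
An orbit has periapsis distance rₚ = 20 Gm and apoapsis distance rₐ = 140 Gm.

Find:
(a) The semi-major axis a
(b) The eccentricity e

Convert to SI: rₚ = 20 Gm = 2e+10 m; rₐ = 140 Gm = 1.4e+11 m.
(a) a = (rₚ + rₐ) / 2 = (2e+10 + 1.4e+11) / 2 ≈ 8e+10 m = 80 Gm.
(b) e = (rₐ − rₚ) / (rₐ + rₚ) = (1.4e+11 − 2e+10) / (1.4e+11 + 2e+10) ≈ 0.75.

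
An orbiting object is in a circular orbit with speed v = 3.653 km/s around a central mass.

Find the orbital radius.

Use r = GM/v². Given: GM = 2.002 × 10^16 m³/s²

Convert to SI: v = 3.653 km/s = 3653 m/s.
For a circular orbit, v² = GM / r, so r = GM / v².
r = 2.002e+16 / (3653)² m ≈ 1.5e+09 m = 1.5 Gm.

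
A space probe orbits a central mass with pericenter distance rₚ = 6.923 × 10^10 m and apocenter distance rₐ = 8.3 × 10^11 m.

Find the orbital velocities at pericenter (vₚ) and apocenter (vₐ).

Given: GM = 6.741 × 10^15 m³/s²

Use the vis-viva equation v² = GM(2/r − 1/a) with a = (rₚ + rₐ)/2 = (6.923e+10 + 8.3e+11)/2 = 4.49615e+11 m.
vₚ = √(GM · (2/rₚ − 1/a)) = √(6.741e+15 · (2/6.923e+10 − 1/4.49615e+11)) m/s ≈ 424 m/s = 424 m/s.
vₐ = √(GM · (2/rₐ − 1/a)) = √(6.741e+15 · (2/8.3e+11 − 1/4.49615e+11)) m/s ≈ 35.36 m/s = 35.36 m/s.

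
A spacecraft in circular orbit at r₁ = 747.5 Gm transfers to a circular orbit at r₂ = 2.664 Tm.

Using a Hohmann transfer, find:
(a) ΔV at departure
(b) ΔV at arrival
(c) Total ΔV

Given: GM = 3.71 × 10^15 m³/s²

Convert to SI: r₁ = 747.5 Gm = 7.475e+11 m; r₂ = 2.664 Tm = 2.664e+12 m.
Transfer semi-major axis: a_t = (r₁ + r₂)/2 = (7.475e+11 + 2.664e+12)/2 = 1.70575e+12 m.
Circular speeds: v₁ = √(GM/r₁) = 70.4501 m/s, v₂ = √(GM/r₂) = 37.3181 m/s.
Transfer speeds (vis-viva v² = GM(2/r − 1/a_t)): v₁ᵗ = 88.0422 m/s, v₂ᵗ = 24.704 m/s.
(a) ΔV₁ = |v₁ᵗ − v₁| ≈ 17.59 m/s = 17.59 m/s.
(b) ΔV₂ = |v₂ − v₂ᵗ| ≈ 12.61 m/s = 12.61 m/s.
(c) ΔV_total = ΔV₁ + ΔV₂ ≈ 30.21 m/s = 30.21 m/s.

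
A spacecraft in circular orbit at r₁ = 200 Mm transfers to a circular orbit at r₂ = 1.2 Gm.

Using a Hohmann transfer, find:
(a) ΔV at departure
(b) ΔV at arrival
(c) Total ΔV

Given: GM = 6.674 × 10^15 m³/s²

Convert to SI: r₁ = 200 Mm = 2e+08 m; r₂ = 1.2 Gm = 1.2e+09 m.
Transfer semi-major axis: a_t = (r₁ + r₂)/2 = (2e+08 + 1.2e+09)/2 = 7e+08 m.
Circular speeds: v₁ = √(GM/r₁) = 5776.68 m/s, v₂ = √(GM/r₂) = 2358.32 m/s.
Transfer speeds (vis-viva v² = GM(2/r − 1/a_t)): v₁ᵗ = 7563.45 m/s, v₂ᵗ = 1260.57 m/s.
(a) ΔV₁ = |v₁ᵗ − v₁| ≈ 1787 m/s = 1.787 km/s.
(b) ΔV₂ = |v₂ − v₂ᵗ| ≈ 1098 m/s = 1.098 km/s.
(c) ΔV_total = ΔV₁ + ΔV₂ ≈ 2885 m/s = 2.885 km/s.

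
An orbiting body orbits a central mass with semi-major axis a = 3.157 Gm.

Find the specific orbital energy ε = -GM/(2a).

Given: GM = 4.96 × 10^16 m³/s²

Convert to SI: a = 3.157 Gm = 3.157e+09 m.
ε = −GM / (2a).
ε = −4.96e+16 / (2 · 3.157e+09) J/kg ≈ -7.856e+06 J/kg = -7.856 MJ/kg.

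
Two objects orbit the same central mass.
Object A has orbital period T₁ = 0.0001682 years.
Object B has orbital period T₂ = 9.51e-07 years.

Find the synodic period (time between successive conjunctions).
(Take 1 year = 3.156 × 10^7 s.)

Convert to SI: T₁ = 0.0001682 years = 5308.39 s; T₂ = 9.51e-07 years = 30.0136 s.
T_syn = |T₁ · T₂ / (T₁ − T₂)|.
T_syn = |5308.39 · 30.0136 / (5308.39 − 30.0136)| s ≈ 30.18 s = 9.564e-07 years.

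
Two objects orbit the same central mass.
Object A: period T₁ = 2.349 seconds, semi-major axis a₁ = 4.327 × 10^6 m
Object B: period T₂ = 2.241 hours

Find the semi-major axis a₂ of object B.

Convert to SI: T₂ = 2.241 hours = 8067.6 s.
Kepler's third law: (T₁/T₂)² = (a₁/a₂)³ ⇒ a₂ = a₁ · (T₂/T₁)^(2/3).
T₂/T₁ = 8067.6 / 2.349 = 3434.48.
a₂ = 4.327e+06 · (3434.48)^(2/3) m ≈ 9.85e+08 m = 9.85 × 10^8 m.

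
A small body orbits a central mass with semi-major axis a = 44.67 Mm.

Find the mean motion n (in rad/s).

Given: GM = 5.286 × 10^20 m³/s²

Convert to SI: a = 44.67 Mm = 4.467e+07 m.
n = √(GM / a³).
n = √(5.286e+20 / (4.467e+07)³) rad/s ≈ 0.07701 rad/s.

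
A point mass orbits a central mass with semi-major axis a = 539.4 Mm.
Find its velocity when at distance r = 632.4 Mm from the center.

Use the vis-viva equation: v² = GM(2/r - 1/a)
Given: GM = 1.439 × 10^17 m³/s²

Convert to SI: a = 539.4 Mm = 5.394e+08 m; r = 632.4 Mm = 6.324e+08 m.
Vis-viva: v = √(GM · (2/r − 1/a)).
2/r − 1/a = 2/6.324e+08 − 1/5.394e+08 = 1.30864e-09 m⁻¹.
v = √(1.439e+17 · 1.30864e-09) m/s ≈ 1.372e+04 m/s = 13.72 km/s.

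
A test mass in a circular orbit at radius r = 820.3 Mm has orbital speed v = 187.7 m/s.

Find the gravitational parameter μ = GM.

Convert to SI: r = 820.3 Mm = 8.203e+08 m.
For a circular orbit v² = GM/r, so GM = v² · r.
GM = (187.7)² · 8.203e+08 m³/s² ≈ 2.89e+13 m³/s² = 2.89 × 10^13 m³/s².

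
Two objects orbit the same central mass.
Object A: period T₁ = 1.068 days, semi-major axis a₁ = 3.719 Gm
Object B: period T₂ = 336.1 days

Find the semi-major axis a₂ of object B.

Convert to SI: T₁ = 1.068 days = 92275.2 s; a₁ = 3.719 Gm = 3.719e+09 m; T₂ = 336.1 days = 2.9039e+07 s.
Kepler's third law: (T₁/T₂)² = (a₁/a₂)³ ⇒ a₂ = a₁ · (T₂/T₁)^(2/3).
T₂/T₁ = 2.9039e+07 / 92275.2 = 314.7.
a₂ = 3.719e+09 · (314.7)^(2/3) m ≈ 1.721e+11 m = 172.1 Gm.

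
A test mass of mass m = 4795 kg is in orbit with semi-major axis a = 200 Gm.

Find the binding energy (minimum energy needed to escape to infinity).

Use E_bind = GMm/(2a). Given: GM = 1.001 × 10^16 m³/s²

Convert to SI: a = 200 Gm = 2e+11 m.
Total orbital energy is E = −GMm/(2a); binding energy is E_bind = −E = GMm/(2a).
E_bind = 1.001e+16 · 4795 / (2 · 2e+11) J ≈ 1.2e+08 J = 120 MJ.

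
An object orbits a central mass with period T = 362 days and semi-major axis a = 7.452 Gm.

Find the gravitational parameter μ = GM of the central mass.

Convert to SI: T = 362 days = 3.12768e+07 s; a = 7.452 Gm = 7.452e+09 m.
GM = 4π² · a³ / T².
GM = 4π² · (7.452e+09)³ / (3.12768e+07)² m³/s² ≈ 1.67e+16 m³/s² = 1.67 × 10^16 m³/s².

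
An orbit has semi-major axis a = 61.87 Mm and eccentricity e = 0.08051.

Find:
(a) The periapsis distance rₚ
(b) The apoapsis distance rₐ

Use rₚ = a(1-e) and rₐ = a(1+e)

Convert to SI: a = 61.87 Mm = 6.187e+07 m.
(a) rₚ = a(1 − e) = 6.187e+07 · (1 − 0.08051) = 6.187e+07 · 0.91949 ≈ 5.689e+07 m = 56.89 Mm.
(b) rₐ = a(1 + e) = 6.187e+07 · (1 + 0.08051) = 6.187e+07 · 1.08051 ≈ 6.685e+07 m = 66.85 Mm.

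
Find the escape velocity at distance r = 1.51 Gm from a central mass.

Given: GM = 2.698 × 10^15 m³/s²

Convert to SI: r = 1.51 Gm = 1.51e+09 m.
Escape velocity comes from setting total energy to zero: ½v² − GM/r = 0 ⇒ v_esc = √(2GM / r).
v_esc = √(2 · 2.698e+15 / 1.51e+09) m/s ≈ 1890 m/s = 1.89 km/s.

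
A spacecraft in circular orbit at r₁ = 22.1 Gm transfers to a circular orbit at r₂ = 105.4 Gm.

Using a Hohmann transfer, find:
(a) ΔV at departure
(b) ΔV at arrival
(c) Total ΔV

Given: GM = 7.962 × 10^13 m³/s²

Convert to SI: r₁ = 22.1 Gm = 2.21e+10 m; r₂ = 105.4 Gm = 1.054e+11 m.
Transfer semi-major axis: a_t = (r₁ + r₂)/2 = (2.21e+10 + 1.054e+11)/2 = 6.375e+10 m.
Circular speeds: v₁ = √(GM/r₁) = 60.0226 m/s, v₂ = √(GM/r₂) = 27.4847 m/s.
Transfer speeds (vis-viva v² = GM(2/r − 1/a_t)): v₁ᵗ = 77.1783 m/s, v₂ᵗ = 16.1825 m/s.
(a) ΔV₁ = |v₁ᵗ − v₁| ≈ 17.16 m/s = 17.16 m/s.
(b) ΔV₂ = |v₂ − v₂ᵗ| ≈ 11.3 m/s = 11.3 m/s.
(c) ΔV_total = ΔV₁ + ΔV₂ ≈ 28.46 m/s = 28.46 m/s.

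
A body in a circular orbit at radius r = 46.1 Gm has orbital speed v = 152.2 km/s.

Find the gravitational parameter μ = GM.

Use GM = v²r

Convert to SI: r = 46.1 Gm = 4.61e+10 m; v = 152.2 km/s = 152200 m/s.
For a circular orbit v² = GM/r, so GM = v² · r.
GM = (152200)² · 4.61e+10 m³/s² ≈ 1.068e+21 m³/s² = 1.068 × 10^21 m³/s².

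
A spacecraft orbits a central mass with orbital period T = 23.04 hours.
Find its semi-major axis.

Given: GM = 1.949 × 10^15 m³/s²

Convert to SI: T = 23.04 hours = 82944 s.
Invert Kepler's third law: a = (GM · T² / (4π²))^(1/3).
Substituting T = 82944 s and GM = 1.949e+15 m³/s²:
a = (1.949e+15 · (82944)² / (4π²))^(1/3) m
a ≈ 6.977e+07 m = 6.977 × 10^7 m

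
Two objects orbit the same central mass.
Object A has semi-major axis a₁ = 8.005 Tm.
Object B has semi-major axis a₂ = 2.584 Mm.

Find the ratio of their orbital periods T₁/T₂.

Convert to SI: a₁ = 8.005 Tm = 8.005e+12 m; a₂ = 2.584 Mm = 2.584e+06 m.
From Kepler's third law, (T₁/T₂)² = (a₁/a₂)³, so T₁/T₂ = (a₁/a₂)^(3/2).
a₁/a₂ = 8.005e+12 / 2.584e+06 = 3.09791e+06.
T₁/T₂ = (3.09791e+06)^(3/2) ≈ 5.453e+09.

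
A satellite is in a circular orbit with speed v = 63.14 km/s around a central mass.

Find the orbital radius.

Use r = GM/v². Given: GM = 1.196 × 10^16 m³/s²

Convert to SI: v = 63.14 km/s = 63140 m/s.
For a circular orbit, v² = GM / r, so r = GM / v².
r = 1.196e+16 / (63140)² m ≈ 3e+06 m = 3 Mm.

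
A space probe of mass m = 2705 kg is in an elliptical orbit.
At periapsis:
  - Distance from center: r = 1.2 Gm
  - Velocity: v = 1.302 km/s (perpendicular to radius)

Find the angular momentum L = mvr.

Convert to SI: r = 1.2 Gm = 1.2e+09 m; v = 1.302 km/s = 1302 m/s.
Since v is perpendicular to r, L = m · v · r.
L = 2705 · 1302 · 1.2e+09 kg·m²/s ≈ 4.226e+15 kg·m²/s.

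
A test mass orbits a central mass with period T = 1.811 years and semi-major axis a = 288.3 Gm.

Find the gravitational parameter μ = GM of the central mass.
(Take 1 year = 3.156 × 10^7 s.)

Convert to SI: T = 1.811 years = 5.71552e+07 s; a = 288.3 Gm = 2.883e+11 m.
GM = 4π² · a³ / T².
GM = 4π² · (2.883e+11)³ / (5.71552e+07)² m³/s² ≈ 2.896e+20 m³/s² = 2.896 × 10^20 m³/s².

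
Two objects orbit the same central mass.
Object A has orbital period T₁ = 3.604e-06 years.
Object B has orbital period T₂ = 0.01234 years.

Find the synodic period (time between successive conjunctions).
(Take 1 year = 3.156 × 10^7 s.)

Convert to SI: T₁ = 3.604e-06 years = 113.742 s; T₂ = 0.01234 years = 389450 s.
T_syn = |T₁ · T₂ / (T₁ − T₂)|.
T_syn = |113.742 · 389450 / (113.742 − 389450)| s ≈ 113.8 s = 3.605e-06 years.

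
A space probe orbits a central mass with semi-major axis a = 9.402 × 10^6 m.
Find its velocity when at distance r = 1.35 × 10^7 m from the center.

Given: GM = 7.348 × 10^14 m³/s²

Vis-viva: v = √(GM · (2/r − 1/a)).
2/r − 1/a = 2/1.35e+07 − 1/9.402e+06 = 4.17878e-08 m⁻¹.
v = √(7.348e+14 · 4.17878e-08) m/s ≈ 5541 m/s = 5.541 km/s.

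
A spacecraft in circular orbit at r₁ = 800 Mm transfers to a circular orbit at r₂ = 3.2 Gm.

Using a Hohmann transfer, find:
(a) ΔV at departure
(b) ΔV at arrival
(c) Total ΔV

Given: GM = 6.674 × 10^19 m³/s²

Convert to SI: r₁ = 800 Mm = 8e+08 m; r₂ = 3.2 Gm = 3.2e+09 m.
Transfer semi-major axis: a_t = (r₁ + r₂)/2 = (8e+08 + 3.2e+09)/2 = 2e+09 m.
Circular speeds: v₁ = √(GM/r₁) = 288834 m/s, v₂ = √(GM/r₂) = 144417 m/s.
Transfer speeds (vis-viva v² = GM(2/r − 1/a_t)): v₁ᵗ = 365349 m/s, v₂ᵗ = 91337.3 m/s.
(a) ΔV₁ = |v₁ᵗ − v₁| ≈ 7.652e+04 m/s = 76.52 km/s.
(b) ΔV₂ = |v₂ − v₂ᵗ| ≈ 5.308e+04 m/s = 53.08 km/s.
(c) ΔV_total = ΔV₁ + ΔV₂ ≈ 1.296e+05 m/s = 129.6 km/s.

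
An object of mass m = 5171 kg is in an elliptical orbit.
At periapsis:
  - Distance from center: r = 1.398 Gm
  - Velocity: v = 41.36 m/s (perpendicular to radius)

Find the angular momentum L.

Convert to SI: r = 1.398 Gm = 1.398e+09 m.
Since v is perpendicular to r, L = m · v · r.
L = 5171 · 41.36 · 1.398e+09 kg·m²/s ≈ 2.99e+14 kg·m²/s.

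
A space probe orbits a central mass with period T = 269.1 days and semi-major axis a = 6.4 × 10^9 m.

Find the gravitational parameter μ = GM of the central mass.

Convert to SI: T = 269.1 days = 2.32502e+07 s.
GM = 4π² · a³ / T².
GM = 4π² · (6.4e+09)³ / (2.32502e+07)² m³/s² ≈ 1.914e+16 m³/s² = 1.914 × 10^16 m³/s².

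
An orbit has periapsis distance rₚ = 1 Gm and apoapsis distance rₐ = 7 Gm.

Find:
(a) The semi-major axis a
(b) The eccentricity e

Convert to SI: rₚ = 1 Gm = 1e+09 m; rₐ = 7 Gm = 7e+09 m.
(a) a = (rₚ + rₐ) / 2 = (1e+09 + 7e+09) / 2 ≈ 4e+09 m = 4 Gm.
(b) e = (rₐ − rₚ) / (rₐ + rₚ) = (7e+09 − 1e+09) / (7e+09 + 1e+09) ≈ 0.75.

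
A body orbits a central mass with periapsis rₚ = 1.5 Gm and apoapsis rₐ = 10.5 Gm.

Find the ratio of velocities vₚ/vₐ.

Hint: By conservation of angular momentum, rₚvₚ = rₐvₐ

Convert to SI: rₚ = 1.5 Gm = 1.5e+09 m; rₐ = 10.5 Gm = 1.05e+10 m.
Conservation of angular momentum gives rₚvₚ = rₐvₐ, so vₚ/vₐ = rₐ/rₚ.
vₚ/vₐ = 1.05e+10 / 1.5e+09 ≈ 7.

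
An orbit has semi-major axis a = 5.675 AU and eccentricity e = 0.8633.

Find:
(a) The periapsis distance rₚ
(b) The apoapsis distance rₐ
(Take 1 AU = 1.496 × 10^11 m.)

Convert to SI: a = 5.675 AU = 8.4898e+11 m.
(a) rₚ = a(1 − e) = 8.4898e+11 · (1 − 0.8633) = 8.4898e+11 · 0.1367 ≈ 1.161e+11 m = 0.7758 AU.
(b) rₐ = a(1 + e) = 8.4898e+11 · (1 + 0.8633) = 8.4898e+11 · 1.8633 ≈ 1.582e+12 m = 10.57 AU.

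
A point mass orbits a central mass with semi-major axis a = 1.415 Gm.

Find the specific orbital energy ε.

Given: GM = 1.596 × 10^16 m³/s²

Convert to SI: a = 1.415 Gm = 1.415e+09 m.
ε = −GM / (2a).
ε = −1.596e+16 / (2 · 1.415e+09) J/kg ≈ -5.64e+06 J/kg = -5.64 MJ/kg.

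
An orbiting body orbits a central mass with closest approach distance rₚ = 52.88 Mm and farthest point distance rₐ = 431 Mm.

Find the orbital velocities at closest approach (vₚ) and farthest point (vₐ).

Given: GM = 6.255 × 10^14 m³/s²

Convert to SI: rₚ = 52.88 Mm = 5.288e+07 m; rₐ = 431 Mm = 4.31e+08 m.
Use the vis-viva equation v² = GM(2/r − 1/a) with a = (rₚ + rₐ)/2 = (5.288e+07 + 4.31e+08)/2 = 2.4194e+08 m.
vₚ = √(GM · (2/rₚ − 1/a)) = √(6.255e+14 · (2/5.288e+07 − 1/2.4194e+08)) m/s ≈ 4590 m/s = 4.59 km/s.
vₐ = √(GM · (2/rₐ − 1/a)) = √(6.255e+14 · (2/4.31e+08 − 1/2.4194e+08)) m/s ≈ 563.2 m/s = 563.2 m/s.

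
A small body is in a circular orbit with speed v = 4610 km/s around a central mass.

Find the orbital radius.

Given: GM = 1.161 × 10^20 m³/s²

Convert to SI: v = 4610 km/s = 4.61e+06 m/s.
For a circular orbit, v² = GM / r, so r = GM / v².
r = 1.161e+20 / (4.61e+06)² m ≈ 5.463e+06 m = 5.463 Mm.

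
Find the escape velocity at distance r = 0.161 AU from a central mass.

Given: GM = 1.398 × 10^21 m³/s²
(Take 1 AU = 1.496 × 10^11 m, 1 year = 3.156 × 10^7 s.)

Convert to SI: r = 0.161 AU = 2.40856e+10 m.
Escape velocity comes from setting total energy to zero: ½v² − GM/r = 0 ⇒ v_esc = √(2GM / r).
v_esc = √(2 · 1.398e+21 / 2.40856e+10) m/s ≈ 3.407e+05 m/s = 71.88 AU/year.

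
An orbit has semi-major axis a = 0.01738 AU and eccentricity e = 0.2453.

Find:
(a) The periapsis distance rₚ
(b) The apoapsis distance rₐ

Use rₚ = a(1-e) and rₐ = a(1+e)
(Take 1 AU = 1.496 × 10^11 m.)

Convert to SI: a = 0.01738 AU = 2.60005e+09 m.
(a) rₚ = a(1 − e) = 2.60005e+09 · (1 − 0.2453) = 2.60005e+09 · 0.7547 ≈ 1.962e+09 m = 0.01312 AU.
(b) rₐ = a(1 + e) = 2.60005e+09 · (1 + 0.2453) = 2.60005e+09 · 1.2453 ≈ 3.238e+09 m = 0.02164 AU.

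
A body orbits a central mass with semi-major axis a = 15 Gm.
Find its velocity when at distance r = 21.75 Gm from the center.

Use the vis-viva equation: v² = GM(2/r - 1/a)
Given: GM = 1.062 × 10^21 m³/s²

Convert to SI: a = 15 Gm = 1.5e+10 m; r = 21.75 Gm = 2.175e+10 m.
Vis-viva: v = √(GM · (2/r − 1/a)).
2/r − 1/a = 2/2.175e+10 − 1/1.5e+10 = 2.52874e-11 m⁻¹.
v = √(1.062e+21 · 2.52874e-11) m/s ≈ 1.639e+05 m/s = 163.9 km/s.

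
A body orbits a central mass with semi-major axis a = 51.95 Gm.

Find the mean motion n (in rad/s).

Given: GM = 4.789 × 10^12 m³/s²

Convert to SI: a = 51.95 Gm = 5.195e+10 m.
n = √(GM / a³).
n = √(4.789e+12 / (5.195e+10)³) rad/s ≈ 1.848e-10 rad/s.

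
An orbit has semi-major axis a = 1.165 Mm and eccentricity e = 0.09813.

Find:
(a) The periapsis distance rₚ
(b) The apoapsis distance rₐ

Convert to SI: a = 1.165 Mm = 1.165e+06 m.
(a) rₚ = a(1 − e) = 1.165e+06 · (1 − 0.09813) = 1.165e+06 · 0.90187 ≈ 1.051e+06 m = 1.051 Mm.
(b) rₐ = a(1 + e) = 1.165e+06 · (1 + 0.09813) = 1.165e+06 · 1.09813 ≈ 1.279e+06 m = 1.279 Mm.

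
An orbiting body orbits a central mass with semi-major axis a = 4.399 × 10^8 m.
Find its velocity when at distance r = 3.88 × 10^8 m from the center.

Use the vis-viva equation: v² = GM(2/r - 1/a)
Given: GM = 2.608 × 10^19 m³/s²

Vis-viva: v = √(GM · (2/r − 1/a)).
2/r − 1/a = 2/3.88e+08 − 1/4.399e+08 = 2.8814e-09 m⁻¹.
v = √(2.608e+19 · 2.8814e-09) m/s ≈ 2.741e+05 m/s = 274.1 km/s.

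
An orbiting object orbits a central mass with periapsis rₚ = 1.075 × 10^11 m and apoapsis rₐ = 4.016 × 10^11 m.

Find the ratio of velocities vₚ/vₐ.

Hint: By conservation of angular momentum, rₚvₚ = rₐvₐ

Conservation of angular momentum gives rₚvₚ = rₐvₐ, so vₚ/vₐ = rₐ/rₚ.
vₚ/vₐ = 4.016e+11 / 1.075e+11 ≈ 3.736.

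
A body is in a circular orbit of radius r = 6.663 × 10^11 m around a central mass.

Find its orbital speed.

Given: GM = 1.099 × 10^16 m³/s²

For a circular orbit, gravity supplies the centripetal force, so v = √(GM / r).
v = √(1.099e+16 / 6.663e+11) m/s ≈ 128.4 m/s = 128.4 m/s.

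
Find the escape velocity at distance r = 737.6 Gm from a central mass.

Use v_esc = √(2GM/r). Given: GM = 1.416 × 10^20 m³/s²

Convert to SI: r = 737.6 Gm = 7.376e+11 m.
Escape velocity comes from setting total energy to zero: ½v² − GM/r = 0 ⇒ v_esc = √(2GM / r).
v_esc = √(2 · 1.416e+20 / 7.376e+11) m/s ≈ 1.959e+04 m/s = 19.59 km/s.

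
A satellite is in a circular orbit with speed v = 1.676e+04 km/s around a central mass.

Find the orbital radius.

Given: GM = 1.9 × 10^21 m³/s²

Convert to SI: v = 1.676e+04 km/s = 1.676e+07 m/s.
For a circular orbit, v² = GM / r, so r = GM / v².
r = 1.9e+21 / (1.676e+07)² m ≈ 6.764e+06 m = 6.764 × 10^6 m.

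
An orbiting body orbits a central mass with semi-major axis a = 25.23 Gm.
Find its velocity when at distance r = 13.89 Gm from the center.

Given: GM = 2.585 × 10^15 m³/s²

Convert to SI: a = 25.23 Gm = 2.523e+10 m; r = 13.89 Gm = 1.389e+10 m.
Vis-viva: v = √(GM · (2/r − 1/a)).
2/r − 1/a = 2/1.389e+10 − 1/2.523e+10 = 1.04353e-10 m⁻¹.
v = √(2.585e+15 · 1.04353e-10) m/s ≈ 519.4 m/s = 519.4 m/s.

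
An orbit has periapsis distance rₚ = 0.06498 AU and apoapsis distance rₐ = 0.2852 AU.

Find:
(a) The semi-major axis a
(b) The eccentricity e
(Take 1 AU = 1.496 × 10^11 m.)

Convert to SI: rₚ = 0.06498 AU = 9.72101e+09 m; rₐ = 0.2852 AU = 4.26659e+10 m.
(a) a = (rₚ + rₐ) / 2 = (9.72101e+09 + 4.26659e+10) / 2 ≈ 2.619e+10 m = 0.1751 AU.
(b) e = (rₐ − rₚ) / (rₐ + rₚ) = (4.26659e+10 − 9.72101e+09) / (4.26659e+10 + 9.72101e+09) ≈ 0.6289.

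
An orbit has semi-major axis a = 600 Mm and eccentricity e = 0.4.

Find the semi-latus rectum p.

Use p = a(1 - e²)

Convert to SI: a = 600 Mm = 6e+08 m.
p = a (1 − e²).
p = 6e+08 · (1 − (0.4)²) = 6e+08 · 0.84 ≈ 5.04e+08 m = 504 Mm.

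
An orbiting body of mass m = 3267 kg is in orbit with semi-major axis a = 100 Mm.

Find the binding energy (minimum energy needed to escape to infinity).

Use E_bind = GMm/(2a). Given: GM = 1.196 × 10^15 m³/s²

Convert to SI: a = 100 Mm = 1e+08 m.
Total orbital energy is E = −GMm/(2a); binding energy is E_bind = −E = GMm/(2a).
E_bind = 1.196e+15 · 3267 / (2 · 1e+08) J ≈ 1.954e+10 J = 19.54 GJ.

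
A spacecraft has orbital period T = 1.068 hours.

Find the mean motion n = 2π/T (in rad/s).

Convert to SI: T = 1.068 hours = 3844.8 s.
n = 2π / T.
n = 2π / 3844.8 s ≈ 0.001634 rad/s.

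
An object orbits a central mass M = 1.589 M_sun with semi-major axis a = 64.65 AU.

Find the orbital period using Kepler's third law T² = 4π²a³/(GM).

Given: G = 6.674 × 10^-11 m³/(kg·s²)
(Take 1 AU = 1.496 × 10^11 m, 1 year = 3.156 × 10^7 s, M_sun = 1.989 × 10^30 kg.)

Convert to SI: a = 64.65 AU = 9.67164e+12 m; M = 1.589 M_sun = 3.16052e+30 kg.
GM = G · M = 6.674e-11 · 3.16052e+30 = 2.10933e+20 m³/s².
Kepler's third law: T = 2π √(a³ / GM).
Substituting a = 9.67164e+12 m and GM = 2.10933e+20 m³/s²:
T = 2π √((9.67164e+12)³ / 2.10933e+20) s
T ≈ 1.301e+10 s = 412.3 years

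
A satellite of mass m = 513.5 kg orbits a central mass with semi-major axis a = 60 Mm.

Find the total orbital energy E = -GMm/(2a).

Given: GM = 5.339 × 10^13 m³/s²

Convert to SI: a = 60 Mm = 6e+07 m.
E = −GMm / (2a).
E = −5.339e+13 · 513.5 / (2 · 6e+07) J ≈ -2.285e+08 J = -228.5 MJ.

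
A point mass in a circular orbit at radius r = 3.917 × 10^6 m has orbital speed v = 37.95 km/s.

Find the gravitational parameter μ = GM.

Convert to SI: v = 37.95 km/s = 37950 m/s.
For a circular orbit v² = GM/r, so GM = v² · r.
GM = (37950)² · 3.917e+06 m³/s² ≈ 5.641e+15 m³/s² = 5.641 × 10^15 m³/s².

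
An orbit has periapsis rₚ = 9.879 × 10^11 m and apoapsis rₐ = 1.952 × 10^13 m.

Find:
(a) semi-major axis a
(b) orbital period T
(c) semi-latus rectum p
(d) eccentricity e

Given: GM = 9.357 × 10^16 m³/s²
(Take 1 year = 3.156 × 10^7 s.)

(a) a = (rₚ + rₐ)/2 = (9.879e+11 + 1.952e+13)/2 ≈ 1.025e+13 m
(b) With a = (rₚ + rₐ)/2 = 1.0254e+13 m, T = 2π √(a³/GM) = 2π √((1.0254e+13)³/9.357e+16) s ≈ 6.744e+11 s
(c) From a = (rₚ + rₐ)/2 = 1.0254e+13 m and e = (rₐ − rₚ)/(rₐ + rₚ) = 0.903657, p = a(1 − e²) = 1.0254e+13 · (1 − (0.903657)²) ≈ 1.881e+12 m
(d) e = (rₐ − rₚ)/(rₐ + rₚ) = (1.952e+13 − 9.879e+11)/(1.952e+13 + 9.879e+11) ≈ 0.9037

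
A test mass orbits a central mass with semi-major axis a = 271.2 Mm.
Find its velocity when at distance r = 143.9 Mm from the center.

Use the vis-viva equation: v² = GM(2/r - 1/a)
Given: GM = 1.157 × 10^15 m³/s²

Convert to SI: a = 271.2 Mm = 2.712e+08 m; r = 143.9 Mm = 1.439e+08 m.
Vis-viva: v = √(GM · (2/r − 1/a)).
2/r − 1/a = 2/1.439e+08 − 1/2.712e+08 = 1.02112e-08 m⁻¹.
v = √(1.157e+15 · 1.02112e-08) m/s ≈ 3437 m/s = 3.437 km/s.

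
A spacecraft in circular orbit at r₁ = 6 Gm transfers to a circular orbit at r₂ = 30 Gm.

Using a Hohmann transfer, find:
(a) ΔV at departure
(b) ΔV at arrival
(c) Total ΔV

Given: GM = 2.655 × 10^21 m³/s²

Convert to SI: r₁ = 6 Gm = 6e+09 m; r₂ = 30 Gm = 3e+10 m.
Transfer semi-major axis: a_t = (r₁ + r₂)/2 = (6e+09 + 3e+10)/2 = 1.8e+10 m.
Circular speeds: v₁ = √(GM/r₁) = 665207 m/s, v₂ = √(GM/r₂) = 297489 m/s.
Transfer speeds (vis-viva v² = GM(2/r − 1/a_t)): v₁ᵗ = 858778 m/s, v₂ᵗ = 171756 m/s.
(a) ΔV₁ = |v₁ᵗ − v₁| ≈ 1.936e+05 m/s = 193.6 km/s.
(b) ΔV₂ = |v₂ − v₂ᵗ| ≈ 1.257e+05 m/s = 125.7 km/s.
(c) ΔV_total = ΔV₁ + ΔV₂ ≈ 3.193e+05 m/s = 319.3 km/s.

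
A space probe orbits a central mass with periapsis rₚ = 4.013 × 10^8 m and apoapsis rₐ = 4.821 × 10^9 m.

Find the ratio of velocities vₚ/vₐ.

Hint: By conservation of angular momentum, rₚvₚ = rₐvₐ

Conservation of angular momentum gives rₚvₚ = rₐvₐ, so vₚ/vₐ = rₐ/rₚ.
vₚ/vₐ = 4.821e+09 / 4.013e+08 ≈ 12.01.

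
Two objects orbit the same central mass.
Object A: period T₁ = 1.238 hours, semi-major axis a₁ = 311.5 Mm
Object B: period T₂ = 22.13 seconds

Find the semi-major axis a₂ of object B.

Convert to SI: T₁ = 1.238 hours = 4456.8 s; a₁ = 311.5 Mm = 3.115e+08 m.
Kepler's third law: (T₁/T₂)² = (a₁/a₂)³ ⇒ a₂ = a₁ · (T₂/T₁)^(2/3).
T₂/T₁ = 22.13 / 4456.8 = 0.00496545.
a₂ = 3.115e+08 · (0.00496545)^(2/3) m ≈ 9.066e+06 m = 9.066 Mm.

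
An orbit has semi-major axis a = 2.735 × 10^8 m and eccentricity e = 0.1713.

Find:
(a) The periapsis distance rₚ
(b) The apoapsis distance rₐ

(a) rₚ = a(1 − e) = 2.735e+08 · (1 − 0.1713) = 2.735e+08 · 0.8287 ≈ 2.266e+08 m = 2.266 × 10^8 m.
(b) rₐ = a(1 + e) = 2.735e+08 · (1 + 0.1713) = 2.735e+08 · 1.1713 ≈ 3.204e+08 m = 3.204 × 10^8 m.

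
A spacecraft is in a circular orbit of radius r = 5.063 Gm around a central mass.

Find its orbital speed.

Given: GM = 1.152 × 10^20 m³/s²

Convert to SI: r = 5.063 Gm = 5.063e+09 m.
For a circular orbit, gravity supplies the centripetal force, so v = √(GM / r).
v = √(1.152e+20 / 5.063e+09) m/s ≈ 1.508e+05 m/s = 150.8 km/s.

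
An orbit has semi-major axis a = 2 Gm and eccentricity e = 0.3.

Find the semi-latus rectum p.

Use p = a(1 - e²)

Convert to SI: a = 2 Gm = 2e+09 m.
p = a (1 − e²).
p = 2e+09 · (1 − (0.3)²) = 2e+09 · 0.91 ≈ 1.82e+09 m = 1.82 Gm.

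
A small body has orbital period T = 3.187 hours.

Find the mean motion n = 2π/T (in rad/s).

Convert to SI: T = 3.187 hours = 11473.2 s.
n = 2π / T.
n = 2π / 11473.2 s ≈ 0.0005476 rad/s.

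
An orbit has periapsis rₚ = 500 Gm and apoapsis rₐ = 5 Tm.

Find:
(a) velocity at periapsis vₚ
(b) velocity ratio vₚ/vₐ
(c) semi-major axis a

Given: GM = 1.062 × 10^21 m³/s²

Convert to SI: rₚ = 500 Gm = 5e+11 m; rₐ = 5 Tm = 5e+12 m.
(a) With a = (rₚ + rₐ)/2 = 2.75e+12 m, vₚ = √(GM (2/rₚ − 1/a)) = √(1.062e+21 · (2/5e+11 − 1/2.75e+12)) m/s ≈ 6.214e+04 m/s
(b) Conservation of angular momentum (rₚvₚ = rₐvₐ) gives vₚ/vₐ = rₐ/rₚ = 5e+12/5e+11 ≈ 10
(c) a = (rₚ + rₐ)/2 = (5e+11 + 5e+12)/2 ≈ 2.75e+12 m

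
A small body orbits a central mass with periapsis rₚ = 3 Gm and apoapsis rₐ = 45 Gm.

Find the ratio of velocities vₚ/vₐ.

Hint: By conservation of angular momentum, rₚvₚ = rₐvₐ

Convert to SI: rₚ = 3 Gm = 3e+09 m; rₐ = 45 Gm = 4.5e+10 m.
Conservation of angular momentum gives rₚvₚ = rₐvₐ, so vₚ/vₐ = rₐ/rₚ.
vₚ/vₐ = 4.5e+10 / 3e+09 ≈ 15.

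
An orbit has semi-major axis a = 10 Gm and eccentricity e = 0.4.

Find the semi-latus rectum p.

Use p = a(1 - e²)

Convert to SI: a = 10 Gm = 1e+10 m.
p = a (1 − e²).
p = 1e+10 · (1 − (0.4)²) = 1e+10 · 0.84 ≈ 8.4e+09 m = 8.4 Gm.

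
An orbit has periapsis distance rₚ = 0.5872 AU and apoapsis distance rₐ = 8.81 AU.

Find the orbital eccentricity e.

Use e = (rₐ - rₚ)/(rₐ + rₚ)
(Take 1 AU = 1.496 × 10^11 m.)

Convert to SI: rₚ = 0.5872 AU = 8.78451e+10 m; rₐ = 8.81 AU = 1.31798e+12 m.
e = (rₐ − rₚ) / (rₐ + rₚ).
e = (1.31798e+12 − 8.78451e+10) / (1.31798e+12 + 8.78451e+10) = 1.23013e+12 / 1.40582e+12 ≈ 0.875.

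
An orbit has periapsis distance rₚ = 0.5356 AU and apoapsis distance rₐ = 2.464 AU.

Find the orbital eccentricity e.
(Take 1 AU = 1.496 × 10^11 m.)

Convert to SI: rₚ = 0.5356 AU = 8.01258e+10 m; rₐ = 2.464 AU = 3.68614e+11 m.
e = (rₐ − rₚ) / (rₐ + rₚ).
e = (3.68614e+11 − 8.01258e+10) / (3.68614e+11 + 8.01258e+10) = 2.88489e+11 / 4.4874e+11 ≈ 0.6429.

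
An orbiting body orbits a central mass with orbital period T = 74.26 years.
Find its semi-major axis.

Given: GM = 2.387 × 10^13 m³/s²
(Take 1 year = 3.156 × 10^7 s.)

Convert to SI: T = 74.26 years = 2.34365e+09 s.
Invert Kepler's third law: a = (GM · T² / (4π²))^(1/3).
Substituting T = 2.34365e+09 s and GM = 2.387e+13 m³/s²:
a = (2.387e+13 · (2.34365e+09)² / (4π²))^(1/3) m
a ≈ 1.492e+10 m = 14.92 Gm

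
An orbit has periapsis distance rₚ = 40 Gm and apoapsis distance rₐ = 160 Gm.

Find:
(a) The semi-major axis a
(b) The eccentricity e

Convert to SI: rₚ = 40 Gm = 4e+10 m; rₐ = 160 Gm = 1.6e+11 m.
(a) a = (rₚ + rₐ) / 2 = (4e+10 + 1.6e+11) / 2 ≈ 1e+11 m = 100 Gm.
(b) e = (rₐ − rₚ) / (rₐ + rₚ) = (1.6e+11 − 4e+10) / (1.6e+11 + 4e+10) ≈ 0.6.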